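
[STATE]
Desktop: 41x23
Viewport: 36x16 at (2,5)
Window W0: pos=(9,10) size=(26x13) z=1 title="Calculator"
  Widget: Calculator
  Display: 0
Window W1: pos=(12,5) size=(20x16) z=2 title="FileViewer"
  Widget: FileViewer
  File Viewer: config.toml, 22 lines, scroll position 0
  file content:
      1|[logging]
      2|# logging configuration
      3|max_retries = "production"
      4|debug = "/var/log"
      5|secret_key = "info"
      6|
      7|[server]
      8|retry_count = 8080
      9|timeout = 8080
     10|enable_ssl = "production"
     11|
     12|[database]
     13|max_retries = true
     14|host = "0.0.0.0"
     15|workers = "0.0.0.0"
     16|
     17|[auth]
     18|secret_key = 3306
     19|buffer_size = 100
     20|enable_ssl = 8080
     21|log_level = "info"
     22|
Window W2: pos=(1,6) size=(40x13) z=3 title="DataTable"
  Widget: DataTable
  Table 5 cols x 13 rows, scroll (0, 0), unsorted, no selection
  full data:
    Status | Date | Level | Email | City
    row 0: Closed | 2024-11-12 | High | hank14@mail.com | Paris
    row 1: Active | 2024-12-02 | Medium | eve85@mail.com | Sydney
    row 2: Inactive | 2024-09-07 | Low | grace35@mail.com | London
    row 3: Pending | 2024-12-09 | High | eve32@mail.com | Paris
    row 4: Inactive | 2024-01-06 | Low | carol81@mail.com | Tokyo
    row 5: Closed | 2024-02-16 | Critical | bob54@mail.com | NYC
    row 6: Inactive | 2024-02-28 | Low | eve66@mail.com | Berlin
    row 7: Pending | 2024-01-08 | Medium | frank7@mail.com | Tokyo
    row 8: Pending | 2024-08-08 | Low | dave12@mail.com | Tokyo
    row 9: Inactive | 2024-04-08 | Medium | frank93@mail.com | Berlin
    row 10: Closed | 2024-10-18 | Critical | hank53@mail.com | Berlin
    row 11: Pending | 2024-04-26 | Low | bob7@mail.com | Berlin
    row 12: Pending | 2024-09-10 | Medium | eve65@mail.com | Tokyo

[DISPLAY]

          ┏━━━━━━━━━━━━━━━━━━┓      
━━━━━━━━━━━━━━━━━━━━━━━━━━━━━━━━━━━━
 DataTable                          
────────────────────────────────────
Status  │Date      │Level   │Email  
────────┼──────────┼────────┼───────
Closed  │2024-11-12│High    │hank14@
Active  │2024-12-02│Medium  │eve85@m
Inactive│2024-09-07│Low     │grace35
Pending │2024-12-09│High    │eve32@m
Inactive│2024-01-06│Low     │carol81
Closed  │2024-02-16│Critical│bob54@m
Inactive│2024-02-28│Low     │eve66@m
━━━━━━━━━━━━━━━━━━━━━━━━━━━━━━━━━━━━
       ┃│ ┃[database]       ▼┃  ┃   
       ┃├─┗━━━━━━━━━━━━━━━━━━┛  ┃   


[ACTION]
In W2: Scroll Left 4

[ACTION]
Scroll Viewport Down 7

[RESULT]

 DataTable                          
────────────────────────────────────
Status  │Date      │Level   │Email  
────────┼──────────┼────────┼───────
Closed  │2024-11-12│High    │hank14@
Active  │2024-12-02│Medium  │eve85@m
Inactive│2024-09-07│Low     │grace35
Pending │2024-12-09│High    │eve32@m
Inactive│2024-01-06│Low     │carol81
Closed  │2024-02-16│Critical│bob54@m
Inactive│2024-02-28│Low     │eve66@m
━━━━━━━━━━━━━━━━━━━━━━━━━━━━━━━━━━━━
       ┃│ ┃[database]       ▼┃  ┃   
       ┃├─┗━━━━━━━━━━━━━━━━━━┛  ┃   
       ┃│ 0 │ . │ = │ + │       ┃   
       ┗━━━━━━━━━━━━━━━━━━━━━━━━┛   


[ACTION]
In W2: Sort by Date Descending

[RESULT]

 DataTable                          
────────────────────────────────────
Status  │Date     ▼│Level   │Email  
────────┼──────────┼────────┼───────
Pending │2024-12-09│High    │eve32@m
Active  │2024-12-02│Medium  │eve85@m
Closed  │2024-11-12│High    │hank14@
Closed  │2024-10-18│Critical│hank53@
Pending │2024-09-10│Medium  │eve65@m
Inactive│2024-09-07│Low     │grace35
Pending │2024-08-08│Low     │dave12@
━━━━━━━━━━━━━━━━━━━━━━━━━━━━━━━━━━━━
       ┃│ ┃[database]       ▼┃  ┃   
       ┃├─┗━━━━━━━━━━━━━━━━━━┛  ┃   
       ┃│ 0 │ . │ = │ + │       ┃   
       ┗━━━━━━━━━━━━━━━━━━━━━━━━┛   


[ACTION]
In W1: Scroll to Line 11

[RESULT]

 DataTable                          
────────────────────────────────────
Status  │Date     ▼│Level   │Email  
────────┼──────────┼────────┼───────
Pending │2024-12-09│High    │eve32@m
Active  │2024-12-02│Medium  │eve85@m
Closed  │2024-11-12│High    │hank14@
Closed  │2024-10-18│Critical│hank53@
Pending │2024-09-10│Medium  │eve65@m
Inactive│2024-09-07│Low     │grace35
Pending │2024-08-08│Low     │dave12@
━━━━━━━━━━━━━━━━━━━━━━━━━━━━━━━━━━━━
       ┃│ ┃                 ▼┃  ┃   
       ┃├─┗━━━━━━━━━━━━━━━━━━┛  ┃   
       ┃│ 0 │ . │ = │ + │       ┃   
       ┗━━━━━━━━━━━━━━━━━━━━━━━━┛   


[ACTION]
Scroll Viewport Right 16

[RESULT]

taTable                            ┃
───────────────────────────────────┨
tus  │Date     ▼│Level   │Email    ┃
─────┼──────────┼────────┼─────────┃
ding │2024-12-09│High    │eve32@mai┃
ive  │2024-12-02│Medium  │eve85@mai┃
sed  │2024-11-12│High    │hank14@ma┃
sed  │2024-10-18│Critical│hank53@ma┃
ding │2024-09-10│Medium  │eve65@mai┃
ctive│2024-09-07│Low     │grace35@m┃
ding │2024-08-08│Low     │dave12@ma┃
━━━━━━━━━━━━━━━━━━━━━━━━━━━━━━━━━━━┛
    ┃│ ┃                 ▼┃  ┃      
    ┃├─┗━━━━━━━━━━━━━━━━━━┛  ┃      
    ┃│ 0 │ . │ = │ + │       ┃      
    ┗━━━━━━━━━━━━━━━━━━━━━━━━┛      


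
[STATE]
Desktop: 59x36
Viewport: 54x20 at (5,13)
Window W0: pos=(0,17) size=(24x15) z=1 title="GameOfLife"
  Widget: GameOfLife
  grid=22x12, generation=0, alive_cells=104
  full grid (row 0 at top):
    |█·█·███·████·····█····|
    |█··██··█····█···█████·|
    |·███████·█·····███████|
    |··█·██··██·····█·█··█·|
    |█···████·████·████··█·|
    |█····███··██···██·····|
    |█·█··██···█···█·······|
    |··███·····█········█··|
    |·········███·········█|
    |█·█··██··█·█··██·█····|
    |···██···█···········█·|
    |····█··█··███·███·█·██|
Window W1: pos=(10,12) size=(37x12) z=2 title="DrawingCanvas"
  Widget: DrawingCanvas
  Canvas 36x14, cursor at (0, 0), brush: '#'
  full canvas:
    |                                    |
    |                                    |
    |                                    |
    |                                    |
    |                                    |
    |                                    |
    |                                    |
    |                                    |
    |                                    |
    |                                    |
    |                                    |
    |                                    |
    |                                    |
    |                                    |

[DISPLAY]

     ┃ DrawingCanvas                     ┃            
     ┠───────────────────────────────────┨            
     ┃+                                  ┃            
     ┃                                   ┃            
━━━━━┃                                   ┃            
eOfLi┃                                   ┃            
─────┃                                   ┃            
 0   ┃                                   ┃            
█··█·┃                                   ┃            
████·┃                                   ┃            
██··█┗━━━━━━━━━━━━━━━━━━━━━━━━━━━━━━━━━━━┛            
████·████·████··█·┃                                   
·███··██···██·····┃                                   
·██···█···█·······┃                                   
█·····█········█··┃                                   
·····███·········█┃                                   
·██··█·█··██·█····┃                                   
█···█···········█·┃                                   
━━━━━━━━━━━━━━━━━━┛                                   
                                                      


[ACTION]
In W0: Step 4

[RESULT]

     ┃ DrawingCanvas                     ┃            
     ┠───────────────────────────────────┨            
     ┃+                                  ┃            
     ┃                                   ┃            
━━━━━┃                                   ┃            
eOfLi┃                                   ┃            
─────┃                                   ┃            
 4   ┃                                   ┃            
·█···┃                                   ┃            
·····┃                                   ┃            
·····┗━━━━━━━━━━━━━━━━━━━━━━━━━━━━━━━━━━━┛            
·····█·█··········┃                                   
█····█·█·█········┃                                   
███··█████········┃                                   
···█··██··········┃                                   
····█·············┃                                   
········█······██·┃                                   
·····█···█····█···┃                                   
━━━━━━━━━━━━━━━━━━┛                                   
                                                      


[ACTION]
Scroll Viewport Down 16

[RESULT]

     ┃                                   ┃            
━━━━━┃                                   ┃            
eOfLi┃                                   ┃            
─────┃                                   ┃            
 4   ┃                                   ┃            
·█···┃                                   ┃            
·····┃                                   ┃            
·····┗━━━━━━━━━━━━━━━━━━━━━━━━━━━━━━━━━━━┛            
·····█·█··········┃                                   
█····█·█·█········┃                                   
███··█████········┃                                   
···█··██··········┃                                   
····█·············┃                                   
········█······██·┃                                   
·····█···█····█···┃                                   
━━━━━━━━━━━━━━━━━━┛                                   
                                                      
                                                      
                                                      
                                                      


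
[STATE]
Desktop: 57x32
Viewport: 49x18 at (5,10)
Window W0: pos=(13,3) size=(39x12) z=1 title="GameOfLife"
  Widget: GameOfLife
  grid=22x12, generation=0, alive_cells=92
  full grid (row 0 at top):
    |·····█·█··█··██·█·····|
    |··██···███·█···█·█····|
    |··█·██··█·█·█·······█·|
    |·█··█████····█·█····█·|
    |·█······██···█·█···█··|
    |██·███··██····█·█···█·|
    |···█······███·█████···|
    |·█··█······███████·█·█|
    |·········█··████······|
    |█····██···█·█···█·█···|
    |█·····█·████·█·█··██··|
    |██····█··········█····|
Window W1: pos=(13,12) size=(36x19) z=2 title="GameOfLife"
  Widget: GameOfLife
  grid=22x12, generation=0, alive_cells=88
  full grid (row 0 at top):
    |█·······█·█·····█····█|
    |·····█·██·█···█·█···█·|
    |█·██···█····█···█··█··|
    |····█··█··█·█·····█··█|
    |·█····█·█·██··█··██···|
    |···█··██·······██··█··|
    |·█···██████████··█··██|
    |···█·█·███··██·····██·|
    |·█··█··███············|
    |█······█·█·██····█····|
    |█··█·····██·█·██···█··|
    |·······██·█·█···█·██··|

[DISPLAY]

        ┃██·███··██····█·█···█·               ┃  
        ┃···█······███·█████···               ┃  
        ┏━━━━━━━━━━━━━━━━━━━━━━━━━━━━━━━━━━┓  ┃  
        ┃ GameOfLife                       ┃  ┃  
        ┠──────────────────────────────────┨━━┛  
        ┃Gen: 0                            ┃     
        ┃█·······█·█·····█····█            ┃     
        ┃·····█·██·█···█·█···█·            ┃     
        ┃█·██···█····█···█··█··            ┃     
        ┃····█··█··█·█·····█··█            ┃     
        ┃·█····█·█·██··█··██···            ┃     
        ┃···█··██·······██··█··            ┃     
        ┃·█···██████████··█··██            ┃     
        ┃···█·█·███··██·····██·            ┃     
        ┃·█··█··███············            ┃     
        ┃█······█·█·██····█····            ┃     
        ┃█··█·····██·█·██···█··            ┃     
        ┃·······██·█·█···█·██··            ┃     


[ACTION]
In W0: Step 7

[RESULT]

        ┃··█·██····██·██··██···               ┃  
        ┃······██··███···███···               ┃  
        ┏━━━━━━━━━━━━━━━━━━━━━━━━━━━━━━━━━━┓  ┃  
        ┃ GameOfLife                       ┃  ┃  
        ┠──────────────────────────────────┨━━┛  
        ┃Gen: 0                            ┃     
        ┃█·······█·█·····█····█            ┃     
        ┃·····█·██·█···█·█···█·            ┃     
        ┃█·██···█····█···█··█··            ┃     
        ┃····█··█··█·█·····█··█            ┃     
        ┃·█····█·█·██··█··██···            ┃     
        ┃···█··██·······██··█··            ┃     
        ┃·█···██████████··█··██            ┃     
        ┃···█·█·███··██·····██·            ┃     
        ┃·█··█··███············            ┃     
        ┃█······█·█·██····█····            ┃     
        ┃█··█·····██·█·██···█··            ┃     
        ┃·······██·█·█···█·██··            ┃     


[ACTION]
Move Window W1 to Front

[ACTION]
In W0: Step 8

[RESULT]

        ┃·····█·███··███████···               ┃  
        ┃····█····████······█··               ┃  
        ┏━━━━━━━━━━━━━━━━━━━━━━━━━━━━━━━━━━┓  ┃  
        ┃ GameOfLife                       ┃  ┃  
        ┠──────────────────────────────────┨━━┛  
        ┃Gen: 0                            ┃     
        ┃█·······█·█·····█····█            ┃     
        ┃·····█·██·█···█·█···█·            ┃     
        ┃█·██···█····█···█··█··            ┃     
        ┃····█··█··█·█·····█··█            ┃     
        ┃·█····█·█·██··█··██···            ┃     
        ┃···█··██·······██··█··            ┃     
        ┃·█···██████████··█··██            ┃     
        ┃···█·█·███··██·····██·            ┃     
        ┃·█··█··███············            ┃     
        ┃█······█·█·██····█····            ┃     
        ┃█··█·····██·█·██···█··            ┃     
        ┃·······██·█·█···█·██··            ┃     


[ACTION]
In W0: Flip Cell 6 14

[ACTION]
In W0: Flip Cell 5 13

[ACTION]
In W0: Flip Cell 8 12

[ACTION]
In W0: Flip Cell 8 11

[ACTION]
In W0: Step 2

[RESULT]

        ┃····█···█·····██··██··               ┃  
        ┃···█···██·····██···█··               ┃  
        ┏━━━━━━━━━━━━━━━━━━━━━━━━━━━━━━━━━━┓  ┃  
        ┃ GameOfLife                       ┃  ┃  
        ┠──────────────────────────────────┨━━┛  
        ┃Gen: 0                            ┃     
        ┃█·······█·█·····█····█            ┃     
        ┃·····█·██·█···█·█···█·            ┃     
        ┃█·██···█····█···█··█··            ┃     
        ┃····█··█··█·█·····█··█            ┃     
        ┃·█····█·█·██··█··██···            ┃     
        ┃···█··██·······██··█··            ┃     
        ┃·█···██████████··█··██            ┃     
        ┃···█·█·███··██·····██·            ┃     
        ┃·█··█··███············            ┃     
        ┃█······█·█·██····█····            ┃     
        ┃█··█·····██·█·██···█··            ┃     
        ┃·······██·█·█···█·██··            ┃     


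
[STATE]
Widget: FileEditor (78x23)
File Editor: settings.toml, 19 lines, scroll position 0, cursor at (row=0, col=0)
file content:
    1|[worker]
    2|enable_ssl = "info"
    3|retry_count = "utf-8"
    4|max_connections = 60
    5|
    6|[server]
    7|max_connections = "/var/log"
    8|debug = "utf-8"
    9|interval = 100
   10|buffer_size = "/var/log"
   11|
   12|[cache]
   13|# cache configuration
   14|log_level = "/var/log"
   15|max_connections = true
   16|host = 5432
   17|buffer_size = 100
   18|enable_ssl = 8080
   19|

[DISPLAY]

█worker]                                                                     ▲
enable_ssl = "info"                                                          █
retry_count = "utf-8"                                                        ░
max_connections = 60                                                         ░
                                                                             ░
[server]                                                                     ░
max_connections = "/var/log"                                                 ░
debug = "utf-8"                                                              ░
interval = 100                                                               ░
buffer_size = "/var/log"                                                     ░
                                                                             ░
[cache]                                                                      ░
# cache configuration                                                        ░
log_level = "/var/log"                                                       ░
max_connections = true                                                       ░
host = 5432                                                                  ░
buffer_size = 100                                                            ░
enable_ssl = 8080                                                            ░
                                                                             ░
                                                                             ░
                                                                             ░
                                                                             ░
                                                                             ▼


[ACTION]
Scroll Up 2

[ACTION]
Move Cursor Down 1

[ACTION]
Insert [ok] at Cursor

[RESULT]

[worker]                                                                     ▲
ok█nable_ssl = "info"                                                        █
retry_count = "utf-8"                                                        ░
max_connections = 60                                                         ░
                                                                             ░
[server]                                                                     ░
max_connections = "/var/log"                                                 ░
debug = "utf-8"                                                              ░
interval = 100                                                               ░
buffer_size = "/var/log"                                                     ░
                                                                             ░
[cache]                                                                      ░
# cache configuration                                                        ░
log_level = "/var/log"                                                       ░
max_connections = true                                                       ░
host = 5432                                                                  ░
buffer_size = 100                                                            ░
enable_ssl = 8080                                                            ░
                                                                             ░
                                                                             ░
                                                                             ░
                                                                             ░
                                                                             ▼


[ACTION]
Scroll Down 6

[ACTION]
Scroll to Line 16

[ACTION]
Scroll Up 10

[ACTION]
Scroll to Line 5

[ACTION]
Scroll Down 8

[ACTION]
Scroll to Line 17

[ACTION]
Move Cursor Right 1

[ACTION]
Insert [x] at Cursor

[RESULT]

[worker]                                                                     ▲
okex█able_ssl = "info"                                                       █
retry_count = "utf-8"                                                        ░
max_connections = 60                                                         ░
                                                                             ░
[server]                                                                     ░
max_connections = "/var/log"                                                 ░
debug = "utf-8"                                                              ░
interval = 100                                                               ░
buffer_size = "/var/log"                                                     ░
                                                                             ░
[cache]                                                                      ░
# cache configuration                                                        ░
log_level = "/var/log"                                                       ░
max_connections = true                                                       ░
host = 5432                                                                  ░
buffer_size = 100                                                            ░
enable_ssl = 8080                                                            ░
                                                                             ░
                                                                             ░
                                                                             ░
                                                                             ░
                                                                             ▼


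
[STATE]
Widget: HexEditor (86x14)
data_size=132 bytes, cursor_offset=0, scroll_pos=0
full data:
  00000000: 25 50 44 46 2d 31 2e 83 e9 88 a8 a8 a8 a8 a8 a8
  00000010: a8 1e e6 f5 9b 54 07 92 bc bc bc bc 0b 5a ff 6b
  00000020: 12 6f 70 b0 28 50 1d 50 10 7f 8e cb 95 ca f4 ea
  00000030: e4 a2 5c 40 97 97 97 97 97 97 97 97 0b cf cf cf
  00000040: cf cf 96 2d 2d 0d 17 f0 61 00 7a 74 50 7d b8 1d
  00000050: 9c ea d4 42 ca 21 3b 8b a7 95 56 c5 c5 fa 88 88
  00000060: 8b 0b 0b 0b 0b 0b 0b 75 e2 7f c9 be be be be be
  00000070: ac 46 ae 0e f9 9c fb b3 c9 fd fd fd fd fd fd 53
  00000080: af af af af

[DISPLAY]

00000000  25 50 44 46 2d 31 2e 83  e9 88 a8 a8 a8 a8 a8 a8  |%PDF-1..........|        
00000010  a8 1e e6 f5 9b 54 07 92  bc bc bc bc 0b 5a ff 6b  |.....T.......Z.k|        
00000020  12 6f 70 b0 28 50 1d 50  10 7f 8e cb 95 ca f4 ea  |.op.(P.P........|        
00000030  e4 a2 5c 40 97 97 97 97  97 97 97 97 0b cf cf cf  |..\@............|        
00000040  cf cf 96 2d 2d 0d 17 f0  61 00 7a 74 50 7d b8 1d  |...--...a.ztP}..|        
00000050  9c ea d4 42 ca 21 3b 8b  a7 95 56 c5 c5 fa 88 88  |...B.!;...V.....|        
00000060  8b 0b 0b 0b 0b 0b 0b 75  e2 7f c9 be be be be be  |.......u........|        
00000070  ac 46 ae 0e f9 9c fb b3  c9 fd fd fd fd fd fd 53  |.F.............S|        
00000080  af af af af                                       |....            |        
                                                                                      
                                                                                      
                                                                                      
                                                                                      
                                                                                      


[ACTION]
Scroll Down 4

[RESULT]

00000040  cf cf 96 2d 2d 0d 17 f0  61 00 7a 74 50 7d b8 1d  |...--...a.ztP}..|        
00000050  9c ea d4 42 ca 21 3b 8b  a7 95 56 c5 c5 fa 88 88  |...B.!;...V.....|        
00000060  8b 0b 0b 0b 0b 0b 0b 75  e2 7f c9 be be be be be  |.......u........|        
00000070  ac 46 ae 0e f9 9c fb b3  c9 fd fd fd fd fd fd 53  |.F.............S|        
00000080  af af af af                                       |....            |        
                                                                                      
                                                                                      
                                                                                      
                                                                                      
                                                                                      
                                                                                      
                                                                                      
                                                                                      
                                                                                      


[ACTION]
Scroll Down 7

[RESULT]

00000080  af af af af                                       |....            |        
                                                                                      
                                                                                      
                                                                                      
                                                                                      
                                                                                      
                                                                                      
                                                                                      
                                                                                      
                                                                                      
                                                                                      
                                                                                      
                                                                                      
                                                                                      


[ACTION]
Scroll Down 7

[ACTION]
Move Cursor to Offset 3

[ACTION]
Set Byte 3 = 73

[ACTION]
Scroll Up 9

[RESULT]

00000000  25 50 44 73 2d 31 2e 83  e9 88 a8 a8 a8 a8 a8 a8  |%PDs-1..........|        
00000010  a8 1e e6 f5 9b 54 07 92  bc bc bc bc 0b 5a ff 6b  |.....T.......Z.k|        
00000020  12 6f 70 b0 28 50 1d 50  10 7f 8e cb 95 ca f4 ea  |.op.(P.P........|        
00000030  e4 a2 5c 40 97 97 97 97  97 97 97 97 0b cf cf cf  |..\@............|        
00000040  cf cf 96 2d 2d 0d 17 f0  61 00 7a 74 50 7d b8 1d  |...--...a.ztP}..|        
00000050  9c ea d4 42 ca 21 3b 8b  a7 95 56 c5 c5 fa 88 88  |...B.!;...V.....|        
00000060  8b 0b 0b 0b 0b 0b 0b 75  e2 7f c9 be be be be be  |.......u........|        
00000070  ac 46 ae 0e f9 9c fb b3  c9 fd fd fd fd fd fd 53  |.F.............S|        
00000080  af af af af                                       |....            |        
                                                                                      
                                                                                      
                                                                                      
                                                                                      
                                                                                      


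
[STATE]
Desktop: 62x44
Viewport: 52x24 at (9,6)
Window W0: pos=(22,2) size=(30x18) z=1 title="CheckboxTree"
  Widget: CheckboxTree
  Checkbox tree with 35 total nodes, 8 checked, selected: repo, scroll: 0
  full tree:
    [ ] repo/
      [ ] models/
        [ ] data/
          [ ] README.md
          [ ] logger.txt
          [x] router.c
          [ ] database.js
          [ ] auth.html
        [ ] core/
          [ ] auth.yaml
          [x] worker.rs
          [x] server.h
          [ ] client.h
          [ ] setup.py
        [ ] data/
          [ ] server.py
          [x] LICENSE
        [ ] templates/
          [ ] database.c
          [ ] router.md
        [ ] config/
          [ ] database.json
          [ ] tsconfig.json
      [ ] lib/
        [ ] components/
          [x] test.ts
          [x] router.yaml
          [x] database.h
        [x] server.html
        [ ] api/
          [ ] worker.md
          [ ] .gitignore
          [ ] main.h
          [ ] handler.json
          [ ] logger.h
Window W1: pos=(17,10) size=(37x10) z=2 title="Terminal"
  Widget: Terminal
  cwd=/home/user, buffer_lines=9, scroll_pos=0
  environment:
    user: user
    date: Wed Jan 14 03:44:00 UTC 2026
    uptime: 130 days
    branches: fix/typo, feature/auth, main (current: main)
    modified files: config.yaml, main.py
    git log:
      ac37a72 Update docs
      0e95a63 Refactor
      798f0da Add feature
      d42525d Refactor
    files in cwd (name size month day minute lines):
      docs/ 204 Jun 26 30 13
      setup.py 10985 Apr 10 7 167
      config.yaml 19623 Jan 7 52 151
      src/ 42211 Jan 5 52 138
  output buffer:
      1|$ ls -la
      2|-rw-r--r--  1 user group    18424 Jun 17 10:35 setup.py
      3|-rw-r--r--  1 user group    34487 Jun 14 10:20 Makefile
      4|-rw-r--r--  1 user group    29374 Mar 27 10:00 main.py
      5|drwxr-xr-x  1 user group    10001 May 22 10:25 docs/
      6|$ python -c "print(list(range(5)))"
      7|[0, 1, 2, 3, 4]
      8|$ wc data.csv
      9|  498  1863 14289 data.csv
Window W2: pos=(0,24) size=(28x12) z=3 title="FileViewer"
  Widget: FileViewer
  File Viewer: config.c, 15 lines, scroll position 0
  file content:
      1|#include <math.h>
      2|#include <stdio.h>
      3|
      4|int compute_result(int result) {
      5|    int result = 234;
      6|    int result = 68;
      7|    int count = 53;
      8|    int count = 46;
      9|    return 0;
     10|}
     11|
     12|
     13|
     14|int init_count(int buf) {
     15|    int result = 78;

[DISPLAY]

             ┃   [-] models/              ┃         
             ┃     [-] data/              ┃         
             ┃       [ ] README.md        ┃         
             ┃       [ ] logger.txt       ┃         
        ┏━━━━━━━━━━━━━━━━━━━━━━━━━━━━━━━━━━━┓       
        ┃ Terminal                          ┃       
        ┠───────────────────────────────────┨       
        ┃$ ls -la                           ┃       
        ┃-rw-r--r--  1 user group    18424 J┃       
        ┃-rw-r--r--  1 user group    34487 J┃       
        ┃-rw-r--r--  1 user group    29374 M┃       
        ┃drwxr-xr-x  1 user group    10001 M┃       
        ┃$ python -c "print(list(range(5)))"┃       
        ┗━━━━━━━━━━━━━━━━━━━━━━━━━━━━━━━━━━━┛       
                                                    
                                                    
                                                    
                                                    
━━━━━━━━━━━━━━━━━━┓                                 
wer               ┃                                 
──────────────────┨                                 
 <math.h>        ▲┃                                 
 <stdio.h>       █┃                                 
                 ░┃                                 


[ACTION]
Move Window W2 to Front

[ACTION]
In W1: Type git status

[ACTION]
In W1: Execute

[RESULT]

             ┃   [-] models/              ┃         
             ┃     [-] data/              ┃         
             ┃       [ ] README.md        ┃         
             ┃       [ ] logger.txt       ┃         
        ┏━━━━━━━━━━━━━━━━━━━━━━━━━━━━━━━━━━━┓       
        ┃ Terminal                          ┃       
        ┠───────────────────────────────────┨       
        ┃On branch main                     ┃       
        ┃Changes not staged for commit:     ┃       
        ┃                                   ┃       
        ┃        modified:   config.yaml    ┃       
        ┃        modified:   main.py        ┃       
        ┃$ █                                ┃       
        ┗━━━━━━━━━━━━━━━━━━━━━━━━━━━━━━━━━━━┛       
                                                    
                                                    
                                                    
                                                    
━━━━━━━━━━━━━━━━━━┓                                 
wer               ┃                                 
──────────────────┨                                 
 <math.h>        ▲┃                                 
 <stdio.h>       █┃                                 
                 ░┃                                 


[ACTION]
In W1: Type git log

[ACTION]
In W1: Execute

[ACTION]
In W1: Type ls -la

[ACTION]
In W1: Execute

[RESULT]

             ┃   [-] models/              ┃         
             ┃     [-] data/              ┃         
             ┃       [ ] README.md        ┃         
             ┃       [ ] logger.txt       ┃         
        ┏━━━━━━━━━━━━━━━━━━━━━━━━━━━━━━━━━━━┓       
        ┃ Terminal                          ┃       
        ┠───────────────────────────────────┨       
        ┃$ ls -la                           ┃       
        ┃drwxr-xr-x  1 user group      204 J┃       
        ┃-rw-r--r--  1 user group    10985 A┃       
        ┃-rw-r--r--  1 user group    19623 J┃       
        ┃drwxr-xr-x  1 user group    42211 J┃       
        ┃$ █                                ┃       
        ┗━━━━━━━━━━━━━━━━━━━━━━━━━━━━━━━━━━━┛       
                                                    
                                                    
                                                    
                                                    
━━━━━━━━━━━━━━━━━━┓                                 
wer               ┃                                 
──────────────────┨                                 
 <math.h>        ▲┃                                 
 <stdio.h>       █┃                                 
                 ░┃                                 
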